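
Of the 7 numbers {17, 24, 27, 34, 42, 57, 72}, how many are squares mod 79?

(17/79) = -1 → non-residue.
(24/79) = -1 → non-residue.
(27/79) = -1 → non-residue.
(34/79) = -1 → non-residue.
(42/79) = +1 → QR.
(57/79) = -1 → non-residue.
(72/79) = +1 → QR.
Total quadratic residues among the 7: 2.

2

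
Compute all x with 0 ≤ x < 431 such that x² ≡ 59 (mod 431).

147, 284

Since 431 ≡ 3 (mod 4), a square root of 59 is 59^((431+1)/4) = 59^108 mod 431.
Repeated squaring: 59^2≡33, 59^4≡227, 59^8≡240, 59^16≡277, 59^32≡11, 59^64≡121 (mod 431).
59^108 = 59^(64+32+8+4) ≡ 147 (mod 431).
Check: 147² = 21609 ≡ 59 (mod 431). The two roots are 147 and 284.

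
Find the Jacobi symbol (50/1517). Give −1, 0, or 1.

-1

Pull out 2: since 1517 ≡ 5 (mod 8), (2/1517) = -1.
Reciprocity: 25 ≡ 1 and 1517 ≡ 1 (mod 4), so (25/1517) = +(1517/25).
Reduce top mod 25: now compute (17/25).
Reciprocity: 17 ≡ 1 and 25 ≡ 1 (mod 4), so (17/25) = +(25/17).
Reduce top mod 17: now compute (8/17).
Pull out 2^3: since 17 ≡ 1 (mod 8), (2/17) = +1, so (2/17)^3 = +1.
Reached (1/17) = 1. Collecting the sign flips along the way, the symbol is -1.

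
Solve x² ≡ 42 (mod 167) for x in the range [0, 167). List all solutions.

83, 84

Since 167 ≡ 3 (mod 4), a square root of 42 is 42^((167+1)/4) = 42^42 mod 167.
Repeated squaring: 42^2≡94, 42^4≡152, 42^8≡58, 42^16≡24, 42^32≡75 (mod 167).
42^42 = 42^(32+8+2) ≡ 84 (mod 167).
Check: 84² = 7056 ≡ 42 (mod 167). The two roots are 83 and 84.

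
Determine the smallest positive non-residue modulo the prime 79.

3

(2/79) = +1, so 2 is a residue.
(3/79) = −1, so 3 is the smallest positive non-residue mod 79.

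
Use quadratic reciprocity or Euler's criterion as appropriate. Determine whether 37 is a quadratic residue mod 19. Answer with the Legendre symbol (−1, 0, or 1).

-1

First reduce: 37 ≡ 18 (mod 19).
Pull out 2: since 19 ≡ 3 (mod 8), (2/19) = -1.
Reciprocity: 9 ≡ 1 and 19 ≡ 3 (mod 4), so (9/19) = +(19/9).
Reduce top mod 9: now compute (1/9).
Reached (1/9) = 1. Collecting the sign flips along the way, the symbol is -1.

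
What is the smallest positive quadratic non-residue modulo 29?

(2/29) = −1, so 2 is the smallest positive non-residue mod 29.

2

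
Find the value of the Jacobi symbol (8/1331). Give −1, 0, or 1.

-1

Pull out 2^3: since 1331 ≡ 3 (mod 8), (2/1331) = -1, so (2/1331)^3 = -1.
Reached (1/1331) = 1. Collecting the sign flips along the way, the symbol is -1.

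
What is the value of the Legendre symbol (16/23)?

Euler's criterion: (16/23) ≡ 16^11 (mod 23).
16^2 ≡ 3 (mod 23)
16^4 ≡ 9 (mod 23)
16^8 ≡ 12 (mod 23)
16^11 = 16^(8+2+1) ≡ 1 (mod 23).
Result is 1, so (16/23) = 1.

1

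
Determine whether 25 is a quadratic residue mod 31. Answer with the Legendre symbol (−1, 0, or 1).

1

Reciprocity: 25 ≡ 1 and 31 ≡ 3 (mod 4), so (25/31) = +(31/25).
Reduce top mod 25: now compute (6/25).
Pull out 2: since 25 ≡ 1 (mod 8), (2/25) = +1.
Reciprocity: 3 ≡ 3 and 25 ≡ 1 (mod 4), so (3/25) = +(25/3).
Reduce top mod 3: now compute (1/3).
Reached (1/3) = 1. Collecting the sign flips along the way, the symbol is +1.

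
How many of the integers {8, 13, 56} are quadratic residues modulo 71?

1

(8/71) = +1 → QR.
(13/71) = -1 → non-residue.
(56/71) = -1 → non-residue.
Total quadratic residues among the 3: 1.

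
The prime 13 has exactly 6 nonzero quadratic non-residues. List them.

2, 5, 6, 7, 8, 11

Square k = 1,…,6 (k and 13−k give the same square):
1²=1, 2²=4, 3²=9, 4²≡3, 5²≡12, 6²≡10 (mod 13).
The residues are {1, 3, 4, 9, 10, 12}; the non-residues are the remaining 6 nonzero classes.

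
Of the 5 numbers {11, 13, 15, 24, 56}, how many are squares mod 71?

2

(11/71) = -1 → non-residue.
(13/71) = -1 → non-residue.
(15/71) = +1 → QR.
(24/71) = +1 → QR.
(56/71) = -1 → non-residue.
Total quadratic residues among the 5: 2.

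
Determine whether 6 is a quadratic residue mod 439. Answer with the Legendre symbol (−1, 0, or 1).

Pull out 2: since 439 ≡ 7 (mod 8), (2/439) = +1.
Reciprocity: 3 ≡ 3 and 439 ≡ 3 (mod 4), so (3/439) = −(439/3).
Reduce top mod 3: now compute (1/3).
Reached (1/3) = 1. Collecting the sign flips along the way, the symbol is -1.

-1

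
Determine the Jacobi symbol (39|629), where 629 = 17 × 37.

Reciprocity: 39 ≡ 3 and 629 ≡ 1 (mod 4), so (39/629) = +(629/39).
Reduce top mod 39: now compute (5/39).
Reciprocity: 5 ≡ 1 and 39 ≡ 3 (mod 4), so (5/39) = +(39/5).
Reduce top mod 5: now compute (4/5).
Pull out 2^2: since 5 ≡ 5 (mod 8), (2/5) = -1, so (2/5)^2 = +1.
Reached (1/5) = 1. Collecting the sign flips along the way, the symbol is +1.

1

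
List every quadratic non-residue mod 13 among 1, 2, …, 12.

Square k = 1,…,6 (k and 13−k give the same square):
1²=1, 2²=4, 3²=9, 4²≡3, 5²≡12, 6²≡10 (mod 13).
The residues are {1, 3, 4, 9, 10, 12}; the non-residues are the remaining 6 nonzero classes.

2 5 6 7 8 11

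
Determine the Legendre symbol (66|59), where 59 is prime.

1

First reduce: 66 ≡ 7 (mod 59).
Reciprocity: 7 ≡ 3 and 59 ≡ 3 (mod 4), so (7/59) = −(59/7).
Reduce top mod 7: now compute (3/7).
Reciprocity: 3 ≡ 3 and 7 ≡ 3 (mod 4), so (3/7) = −(7/3).
Reduce top mod 3: now compute (1/3).
Reached (1/3) = 1. Collecting the sign flips along the way, the symbol is +1.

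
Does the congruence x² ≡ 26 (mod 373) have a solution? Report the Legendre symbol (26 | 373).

Euler's criterion: (26/373) ≡ 26^186 (mod 373).
26^2 ≡ 303 (mod 373)
26^4 ≡ 51 (mod 373)
26^8 ≡ 363 (mod 373)
26^16 ≡ 100 (mod 373)
26^32 ≡ 302 (mod 373)
26^64 ≡ 192 (mod 373)
26^128 ≡ 310 (mod 373)
26^186 = 26^(128+32+16+8+2) ≡ 372 (mod 373).
Result is 372 ≡ −1, so (26/373) = −1.

-1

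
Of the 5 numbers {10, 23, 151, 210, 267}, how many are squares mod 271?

(10/271) = +1 → QR.
(23/271) = -1 → non-residue.
(151/271) = +1 → QR.
(210/271) = -1 → non-residue.
(267/271) = -1 → non-residue.
Total quadratic residues among the 5: 2.

2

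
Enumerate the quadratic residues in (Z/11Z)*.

Square k = 1,…,5 (k and 11−k give the same square):
1²=1, 2²=4, 3²=9, 4²≡5, 5²≡3 (mod 11).
So the quadratic residues mod 11 are {1, 3, 4, 5, 9}.

1, 3, 4, 5, 9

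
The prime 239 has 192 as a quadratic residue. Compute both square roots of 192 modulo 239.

108, 131

Since 239 ≡ 3 (mod 4), a square root of 192 is 192^((239+1)/4) = 192^60 mod 239.
Repeated squaring: 192^2≡58, 192^4≡18, 192^8≡85, 192^16≡55, 192^32≡157 (mod 239).
192^60 = 192^(32+16+8+4) ≡ 108 (mod 239).
Check: 108² = 11664 ≡ 192 (mod 239). The two roots are 108 and 131.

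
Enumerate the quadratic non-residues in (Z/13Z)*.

Square k = 1,…,6 (k and 13−k give the same square):
1²=1, 2²=4, 3²=9, 4²≡3, 5²≡12, 6²≡10 (mod 13).
The residues are {1, 3, 4, 9, 10, 12}; the non-residues are the remaining 6 nonzero classes.

2,5,6,7,8,11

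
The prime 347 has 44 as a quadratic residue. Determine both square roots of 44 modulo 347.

118, 229

Since 347 ≡ 3 (mod 4), a square root of 44 is 44^((347+1)/4) = 44^87 mod 347.
Repeated squaring: 44^2≡201, 44^4≡149, 44^8≡340, 44^16≡49, 44^32≡319, 44^64≡90 (mod 347).
44^87 = 44^(64+16+4+2+1) ≡ 229 (mod 347).
Check: 229² = 52441 ≡ 44 (mod 347). The two roots are 118 and 229.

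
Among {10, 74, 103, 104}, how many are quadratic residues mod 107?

(10/107) = +1 → QR.
(74/107) = -1 → non-residue.
(103/107) = -1 → non-residue.
(104/107) = -1 → non-residue.
Total quadratic residues among the 4: 1.

1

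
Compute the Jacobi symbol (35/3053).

-1

Reciprocity: 35 ≡ 3 and 3053 ≡ 1 (mod 4), so (35/3053) = +(3053/35).
Reduce top mod 35: now compute (8/35).
Pull out 2^3: since 35 ≡ 3 (mod 8), (2/35) = -1, so (2/35)^3 = -1.
Reached (1/35) = 1. Collecting the sign flips along the way, the symbol is -1.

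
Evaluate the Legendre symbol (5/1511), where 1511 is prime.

Reciprocity: 5 ≡ 1 and 1511 ≡ 3 (mod 4), so (5/1511) = +(1511/5).
Reduce top mod 5: now compute (1/5).
Reached (1/5) = 1. Collecting the sign flips along the way, the symbol is +1.

1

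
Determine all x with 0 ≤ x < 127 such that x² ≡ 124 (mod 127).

Since 127 ≡ 3 (mod 4), a square root of 124 is 124^((127+1)/4) = 124^32 mod 127.
Repeated squaring: 124^2≡9, 124^4≡81, 124^8≡84, 124^16≡71, 124^32≡88 (mod 127).
124^32 = 124^(32) ≡ 88 (mod 127).
Check: 88² = 7744 ≡ 124 (mod 127). The two roots are 39 and 88.

39, 88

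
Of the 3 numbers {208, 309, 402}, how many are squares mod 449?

1

(208/449) = -1 → non-residue.
(309/449) = +1 → QR.
(402/449) = -1 → non-residue.
Total quadratic residues among the 3: 1.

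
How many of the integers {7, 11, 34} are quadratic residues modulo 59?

1

(7/59) = +1 → QR.
(11/59) = -1 → non-residue.
(34/59) = -1 → non-residue.
Total quadratic residues among the 3: 1.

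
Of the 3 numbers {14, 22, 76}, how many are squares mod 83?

(14/83) = -1 → non-residue.
(22/83) = -1 → non-residue.
(76/83) = -1 → non-residue.
Total quadratic residues among the 3: 0.

0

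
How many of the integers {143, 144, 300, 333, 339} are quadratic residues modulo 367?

2

(143/367) = -1 → non-residue.
(144/367) = +1 → QR.
(300/367) = -1 → non-residue.
(333/367) = +1 → QR.
(339/367) = -1 → non-residue.
Total quadratic residues among the 5: 2.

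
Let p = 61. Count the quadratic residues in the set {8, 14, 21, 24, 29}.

1

(8/61) = -1 → non-residue.
(14/61) = +1 → QR.
(21/61) = -1 → non-residue.
(24/61) = -1 → non-residue.
(29/61) = -1 → non-residue.
Total quadratic residues among the 5: 1.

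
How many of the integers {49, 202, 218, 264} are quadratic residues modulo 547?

4

(49/547) = +1 → QR.
(202/547) = +1 → QR.
(218/547) = +1 → QR.
(264/547) = +1 → QR.
Total quadratic residues among the 4: 4.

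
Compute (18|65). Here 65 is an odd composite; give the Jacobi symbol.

Pull out 2: since 65 ≡ 1 (mod 8), (2/65) = +1.
Reciprocity: 9 ≡ 1 and 65 ≡ 1 (mod 4), so (9/65) = +(65/9).
Reduce top mod 9: now compute (2/9).
Pull out 2: since 9 ≡ 1 (mod 8), (2/9) = +1.
Reached (1/9) = 1. Collecting the sign flips along the way, the symbol is +1.

1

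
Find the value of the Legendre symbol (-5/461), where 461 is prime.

Euler's criterion: (-5/461) ≡ 456^230 (mod 461).
456^2 ≡ 25 (mod 461)
456^4 ≡ 164 (mod 461)
456^8 ≡ 158 (mod 461)
456^16 ≡ 70 (mod 461)
456^32 ≡ 290 (mod 461)
456^64 ≡ 198 (mod 461)
456^128 ≡ 19 (mod 461)
456^230 = 456^(128+64+32+4+2) ≡ 1 (mod 461).
Result is 1, so (-5/461) = 1.

1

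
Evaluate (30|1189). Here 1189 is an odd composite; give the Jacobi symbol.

-1

Pull out 2: since 1189 ≡ 5 (mod 8), (2/1189) = -1.
Reciprocity: 15 ≡ 3 and 1189 ≡ 1 (mod 4), so (15/1189) = +(1189/15).
Reduce top mod 15: now compute (4/15).
Pull out 2^2: since 15 ≡ 7 (mod 8), (2/15) = +1, so (2/15)^2 = +1.
Reached (1/15) = 1. Collecting the sign flips along the way, the symbol is -1.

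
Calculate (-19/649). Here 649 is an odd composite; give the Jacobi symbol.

First reduce: -19 ≡ 630 (mod 649).
Pull out 2: since 649 ≡ 1 (mod 8), (2/649) = +1.
Reciprocity: 315 ≡ 3 and 649 ≡ 1 (mod 4), so (315/649) = +(649/315).
Reduce top mod 315: now compute (19/315).
Reciprocity: 19 ≡ 3 and 315 ≡ 3 (mod 4), so (19/315) = −(315/19).
Reduce top mod 19: now compute (11/19).
Reciprocity: 11 ≡ 3 and 19 ≡ 3 (mod 4), so (11/19) = −(19/11).
Reduce top mod 11: now compute (8/11).
Pull out 2^3: since 11 ≡ 3 (mod 8), (2/11) = -1, so (2/11)^3 = -1.
Reached (1/11) = 1. Collecting the sign flips along the way, the symbol is -1.

-1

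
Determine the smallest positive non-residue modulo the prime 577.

5

(2/577) = +1, so 2 is a residue.
(3/577) = +1, so 3 is a residue.
(4/577) = +1, so 4 is a residue.
(5/577) = −1, so 5 is the smallest positive non-residue mod 577.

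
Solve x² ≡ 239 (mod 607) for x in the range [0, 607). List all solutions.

Since 607 ≡ 3 (mod 4), a square root of 239 is 239^((607+1)/4) = 239^152 mod 607.
Repeated squaring: 239^2≡63, 239^4≡327, 239^8≡97, 239^16≡304, 239^32≡152, 239^64≡38, 239^128≡230 (mod 607).
239^152 = 239^(128+16+8) ≡ 229 (mod 607).
Check: 229² = 52441 ≡ 239 (mod 607). The two roots are 229 and 378.

229, 378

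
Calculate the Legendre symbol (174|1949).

1

Pull out 2: since 1949 ≡ 5 (mod 8), (2/1949) = -1.
Reciprocity: 87 ≡ 3 and 1949 ≡ 1 (mod 4), so (87/1949) = +(1949/87).
Reduce top mod 87: now compute (35/87).
Reciprocity: 35 ≡ 3 and 87 ≡ 3 (mod 4), so (35/87) = −(87/35).
Reduce top mod 35: now compute (17/35).
Reciprocity: 17 ≡ 1 and 35 ≡ 3 (mod 4), so (17/35) = +(35/17).
Reduce top mod 17: now compute (1/17).
Reached (1/17) = 1. Collecting the sign flips along the way, the symbol is +1.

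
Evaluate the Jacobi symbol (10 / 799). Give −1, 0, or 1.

1

Pull out 2: since 799 ≡ 7 (mod 8), (2/799) = +1.
Reciprocity: 5 ≡ 1 and 799 ≡ 3 (mod 4), so (5/799) = +(799/5).
Reduce top mod 5: now compute (4/5).
Pull out 2^2: since 5 ≡ 5 (mod 8), (2/5) = -1, so (2/5)^2 = +1.
Reached (1/5) = 1. Collecting the sign flips along the way, the symbol is +1.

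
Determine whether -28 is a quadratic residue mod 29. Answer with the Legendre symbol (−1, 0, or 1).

1

Euler's criterion: (-28/29) ≡ 1^14 (mod 29).
1^2 ≡ 1 (mod 29)
1^4 ≡ 1 (mod 29)
1^8 ≡ 1 (mod 29)
1^14 = 1^(8+4+2) ≡ 1 (mod 29).
Result is 1, so (-28/29) = 1.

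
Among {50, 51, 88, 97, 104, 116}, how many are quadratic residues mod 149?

3

(50/149) = -1 → non-residue.
(51/149) = -1 → non-residue.
(88/149) = +1 → QR.
(97/149) = -1 → non-residue.
(104/149) = +1 → QR.
(116/149) = +1 → QR.
Total quadratic residues among the 6: 3.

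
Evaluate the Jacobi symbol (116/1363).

Pull out 2^2: since 1363 ≡ 3 (mod 8), (2/1363) = -1, so (2/1363)^2 = +1.
Reciprocity: 29 ≡ 1 and 1363 ≡ 3 (mod 4), so (29/1363) = +(1363/29).
Reduce top mod 29: now compute (0/29).
Top reduces to 0: gcd > 1, so the symbol is 0.

0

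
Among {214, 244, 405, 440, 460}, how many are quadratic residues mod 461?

(214/461) = -1 → non-residue.
(244/461) = +1 → QR.
(405/461) = +1 → QR.
(440/461) = +1 → QR.
(460/461) = +1 → QR.
Total quadratic residues among the 5: 4.

4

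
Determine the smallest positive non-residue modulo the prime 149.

2

(2/149) = −1, so 2 is the smallest positive non-residue mod 149.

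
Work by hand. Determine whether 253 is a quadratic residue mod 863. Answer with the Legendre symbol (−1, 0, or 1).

Reciprocity: 253 ≡ 1 and 863 ≡ 3 (mod 4), so (253/863) = +(863/253).
Reduce top mod 253: now compute (104/253).
Pull out 2^3: since 253 ≡ 5 (mod 8), (2/253) = -1, so (2/253)^3 = -1.
Reciprocity: 13 ≡ 1 and 253 ≡ 1 (mod 4), so (13/253) = +(253/13).
Reduce top mod 13: now compute (6/13).
Pull out 2: since 13 ≡ 5 (mod 8), (2/13) = -1.
Reciprocity: 3 ≡ 3 and 13 ≡ 1 (mod 4), so (3/13) = +(13/3).
Reduce top mod 3: now compute (1/3).
Reached (1/3) = 1. Collecting the sign flips along the way, the symbol is +1.

1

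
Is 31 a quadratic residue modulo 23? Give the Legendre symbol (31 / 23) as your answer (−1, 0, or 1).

First reduce: 31 ≡ 8 (mod 23).
Pull out 2^3: since 23 ≡ 7 (mod 8), (2/23) = +1, so (2/23)^3 = +1.
Reached (1/23) = 1. Collecting the sign flips along the way, the symbol is +1.

1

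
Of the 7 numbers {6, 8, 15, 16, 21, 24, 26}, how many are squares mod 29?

(6/29) = +1 → QR.
(8/29) = -1 → non-residue.
(15/29) = -1 → non-residue.
(16/29) = +1 → QR.
(21/29) = -1 → non-residue.
(24/29) = +1 → QR.
(26/29) = -1 → non-residue.
Total quadratic residues among the 7: 3.

3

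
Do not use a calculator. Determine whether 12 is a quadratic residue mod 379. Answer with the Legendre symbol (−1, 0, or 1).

-1

Pull out 2^2: since 379 ≡ 3 (mod 8), (2/379) = -1, so (2/379)^2 = +1.
Reciprocity: 3 ≡ 3 and 379 ≡ 3 (mod 4), so (3/379) = −(379/3).
Reduce top mod 3: now compute (1/3).
Reached (1/3) = 1. Collecting the sign flips along the way, the symbol is -1.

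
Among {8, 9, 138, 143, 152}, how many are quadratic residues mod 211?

(8/211) = -1 → non-residue.
(9/211) = +1 → QR.
(138/211) = -1 → non-residue.
(143/211) = +1 → QR.
(152/211) = -1 → non-residue.
Total quadratic residues among the 5: 2.

2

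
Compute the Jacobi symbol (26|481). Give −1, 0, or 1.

Pull out 2: since 481 ≡ 1 (mod 8), (2/481) = +1.
Reciprocity: 13 ≡ 1 and 481 ≡ 1 (mod 4), so (13/481) = +(481/13).
Reduce top mod 13: now compute (0/13).
Top reduces to 0: gcd > 1, so the symbol is 0.

0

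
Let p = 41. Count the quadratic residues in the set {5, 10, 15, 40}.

3

(5/41) = +1 → QR.
(10/41) = +1 → QR.
(15/41) = -1 → non-residue.
(40/41) = +1 → QR.
Total quadratic residues among the 4: 3.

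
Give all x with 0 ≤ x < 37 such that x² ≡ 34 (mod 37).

16, 21

37 ≡ 1 (mod 4), so we find a root by search.
Trying successive values, 16² = 256 ≡ 34 (mod 37). The other root is 37 − 16 = 21.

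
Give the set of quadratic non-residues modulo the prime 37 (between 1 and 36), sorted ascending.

2, 5, 6, 8, 13, 14, 15, 17, 18, 19, 20, 22, 23, 24, 29, 31, 32, 35

Square k = 1,…,18 (k and 37−k give the same square):
1²=1, 2²=4, 3²=9, 4²=16, 5²=25, 6²=36, 7²≡12, 8²≡27, 9²≡7, 10²≡26, 11²≡10, 12²≡33, 13²≡21, 14²≡11, 15²≡3, 16²≡34, 17²≡30, 18²≡28 (mod 37).
The residues are {1, 3, 4, 7, 9, 10, 11, 12, 16, 21, 25, 26, 27, 28, 30, 33, 34, 36}; the non-residues are the remaining 18 nonzero classes.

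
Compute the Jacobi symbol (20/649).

1

Pull out 2^2: since 649 ≡ 1 (mod 8), (2/649) = +1, so (2/649)^2 = +1.
Reciprocity: 5 ≡ 1 and 649 ≡ 1 (mod 4), so (5/649) = +(649/5).
Reduce top mod 5: now compute (4/5).
Pull out 2^2: since 5 ≡ 5 (mod 8), (2/5) = -1, so (2/5)^2 = +1.
Reached (1/5) = 1. Collecting the sign flips along the way, the symbol is +1.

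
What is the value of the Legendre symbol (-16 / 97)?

1

First reduce: -16 ≡ 81 (mod 97).
Reciprocity: 81 ≡ 1 and 97 ≡ 1 (mod 4), so (81/97) = +(97/81).
Reduce top mod 81: now compute (16/81).
Pull out 2^4: since 81 ≡ 1 (mod 8), (2/81) = +1, so (2/81)^4 = +1.
Reached (1/81) = 1. Collecting the sign flips along the way, the symbol is +1.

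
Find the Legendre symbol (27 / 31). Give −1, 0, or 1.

Reciprocity: 27 ≡ 3 and 31 ≡ 3 (mod 4), so (27/31) = −(31/27).
Reduce top mod 27: now compute (4/27).
Pull out 2^2: since 27 ≡ 3 (mod 8), (2/27) = -1, so (2/27)^2 = +1.
Reached (1/27) = 1. Collecting the sign flips along the way, the symbol is -1.

-1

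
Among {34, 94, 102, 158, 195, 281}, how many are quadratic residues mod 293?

3

(34/293) = -1 → non-residue.
(94/293) = +1 → QR.
(102/293) = +1 → QR.
(158/293) = +1 → QR.
(195/293) = -1 → non-residue.
(281/293) = -1 → non-residue.
Total quadratic residues among the 6: 3.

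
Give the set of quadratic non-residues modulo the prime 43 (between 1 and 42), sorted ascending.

Square k = 1,…,21 (k and 43−k give the same square):
1²=1, 2²=4, 3²=9, 4²=16, 5²=25, 6²=36, 7²≡6, 8²≡21, 9²≡38, 10²≡14, 11²≡35, 12²≡15, 13²≡40, 14²≡24, 15²≡10, 16²≡41, 17²≡31, 18²≡23, 19²≡17, 20²≡13, 21²≡11 (mod 43).
The residues are {1, 4, 6, 9, 10, 11, 13, 14, 15, 16, 17, 21, 23, 24, 25, 31, 35, 36, 38, 40, 41}; the non-residues are the remaining 21 nonzero classes.

2 3 5 7 8 12 18 19 20 22 26 27 28 29 30 32 33 34 37 39 42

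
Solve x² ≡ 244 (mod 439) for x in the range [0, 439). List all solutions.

146, 293

Since 439 ≡ 3 (mod 4), a square root of 244 is 244^((439+1)/4) = 244^110 mod 439.
Repeated squaring: 244^2≡271, 244^4≡128, 244^8≡141, 244^16≡126, 244^32≡72, 244^64≡355 (mod 439).
244^110 = 244^(64+32+8+4+2) ≡ 146 (mod 439).
Check: 146² = 21316 ≡ 244 (mod 439). The two roots are 146 and 293.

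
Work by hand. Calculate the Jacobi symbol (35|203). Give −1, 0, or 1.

0

Reciprocity: 35 ≡ 3 and 203 ≡ 3 (mod 4), so (35/203) = −(203/35).
Reduce top mod 35: now compute (28/35).
Pull out 2^2: since 35 ≡ 3 (mod 8), (2/35) = -1, so (2/35)^2 = +1.
Reciprocity: 7 ≡ 3 and 35 ≡ 3 (mod 4), so (7/35) = −(35/7).
Reduce top mod 7: now compute (0/7).
Top reduces to 0: gcd > 1, so the symbol is 0.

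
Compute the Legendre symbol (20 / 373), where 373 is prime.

Pull out 2^2: since 373 ≡ 5 (mod 8), (2/373) = -1, so (2/373)^2 = +1.
Reciprocity: 5 ≡ 1 and 373 ≡ 1 (mod 4), so (5/373) = +(373/5).
Reduce top mod 5: now compute (3/5).
Reciprocity: 3 ≡ 3 and 5 ≡ 1 (mod 4), so (3/5) = +(5/3).
Reduce top mod 3: now compute (2/3).
Pull out 2: since 3 ≡ 3 (mod 8), (2/3) = -1.
Reached (1/3) = 1. Collecting the sign flips along the way, the symbol is -1.

-1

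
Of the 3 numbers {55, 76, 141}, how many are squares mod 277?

3

(55/277) = +1 → QR.
(76/277) = +1 → QR.
(141/277) = +1 → QR.
Total quadratic residues among the 3: 3.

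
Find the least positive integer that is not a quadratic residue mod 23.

(2/23) = +1, so 2 is a residue.
(3/23) = +1, so 3 is a residue.
(4/23) = +1, so 4 is a residue.
(5/23) = −1, so 5 is the smallest positive non-residue mod 23.

5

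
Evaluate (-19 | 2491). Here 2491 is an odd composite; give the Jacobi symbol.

-1

First reduce: -19 ≡ 2472 (mod 2491).
Pull out 2^3: since 2491 ≡ 3 (mod 8), (2/2491) = -1, so (2/2491)^3 = -1.
Reciprocity: 309 ≡ 1 and 2491 ≡ 3 (mod 4), so (309/2491) = +(2491/309).
Reduce top mod 309: now compute (19/309).
Reciprocity: 19 ≡ 3 and 309 ≡ 1 (mod 4), so (19/309) = +(309/19).
Reduce top mod 19: now compute (5/19).
Reciprocity: 5 ≡ 1 and 19 ≡ 3 (mod 4), so (5/19) = +(19/5).
Reduce top mod 5: now compute (4/5).
Pull out 2^2: since 5 ≡ 5 (mod 8), (2/5) = -1, so (2/5)^2 = +1.
Reached (1/5) = 1. Collecting the sign flips along the way, the symbol is -1.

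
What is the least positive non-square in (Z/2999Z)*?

(2/2999) = +1, so 2 is a residue.
(3/2999) = +1, so 3 is a residue.
(4/2999) = +1, so 4 is a residue.
(5/2999) = +1, so 5 is a residue.
(6/2999) = +1, so 6 is a residue.
(7/2999) = +1, so 7 is a residue.
(8/2999) = +1, so 8 is a residue.
(9/2999) = +1, so 9 is a residue.
(10/2999) = +1, so 10 is a residue.
(11/2999) = +1, so 11 is a residue.
(12/2999) = +1, so 12 is a residue.
(13/2999) = +1, so 13 is a residue.
(14/2999) = +1, so 14 is a residue.
(15/2999) = +1, so 15 is a residue.
(16/2999) = +1, so 16 is a residue.
(17/2999) = −1, so 17 is the smallest positive non-residue mod 2999.

17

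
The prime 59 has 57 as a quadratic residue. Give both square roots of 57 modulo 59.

23, 36

Since 59 ≡ 3 (mod 4), a square root of 57 is 57^((59+1)/4) = 57^15 mod 59.
Repeated squaring: 57^2≡4, 57^4≡16, 57^8≡20 (mod 59).
57^15 = 57^(8+4+2+1) ≡ 36 (mod 59).
Check: 36² = 1296 ≡ 57 (mod 59). The two roots are 23 and 36.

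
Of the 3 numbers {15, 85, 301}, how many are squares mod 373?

(15/373) = -1 → non-residue.
(85/373) = -1 → non-residue.
(301/373) = -1 → non-residue.
Total quadratic residues among the 3: 0.

0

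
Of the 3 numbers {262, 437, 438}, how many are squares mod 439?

0

(262/439) = -1 → non-residue.
(437/439) = -1 → non-residue.
(438/439) = -1 → non-residue.
Total quadratic residues among the 3: 0.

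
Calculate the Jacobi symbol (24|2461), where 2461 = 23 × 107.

-1

Pull out 2^3: since 2461 ≡ 5 (mod 8), (2/2461) = -1, so (2/2461)^3 = -1.
Reciprocity: 3 ≡ 3 and 2461 ≡ 1 (mod 4), so (3/2461) = +(2461/3).
Reduce top mod 3: now compute (1/3).
Reached (1/3) = 1. Collecting the sign flips along the way, the symbol is -1.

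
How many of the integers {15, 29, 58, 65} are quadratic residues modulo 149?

(15/149) = -1 → non-residue.
(29/149) = +1 → QR.
(58/149) = -1 → non-residue.
(65/149) = -1 → non-residue.
Total quadratic residues among the 4: 1.

1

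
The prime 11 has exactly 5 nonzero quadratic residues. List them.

1,3,4,5,9

Square k = 1,…,5 (k and 11−k give the same square):
1²=1, 2²=4, 3²=9, 4²≡5, 5²≡3 (mod 11).
So the quadratic residues mod 11 are {1, 3, 4, 5, 9}.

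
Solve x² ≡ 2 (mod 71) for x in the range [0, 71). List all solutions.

12, 59

Since 71 ≡ 3 (mod 4), a square root of 2 is 2^((71+1)/4) = 2^18 mod 71.
Repeated squaring: 2^2≡4, 2^4≡16, 2^8≡43, 2^16≡3 (mod 71).
2^18 = 2^(16+2) ≡ 12 (mod 71).
Check: 12² = 144 ≡ 2 (mod 71). The two roots are 12 and 59.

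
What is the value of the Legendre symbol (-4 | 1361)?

First reduce: -4 ≡ 1357 (mod 1361).
Reciprocity: 1357 ≡ 1 and 1361 ≡ 1 (mod 4), so (1357/1361) = +(1361/1357).
Reduce top mod 1357: now compute (4/1357).
Pull out 2^2: since 1357 ≡ 5 (mod 8), (2/1357) = -1, so (2/1357)^2 = +1.
Reached (1/1357) = 1. Collecting the sign flips along the way, the symbol is +1.

1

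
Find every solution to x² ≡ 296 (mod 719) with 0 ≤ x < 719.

73, 646

Since 719 ≡ 3 (mod 4), a square root of 296 is 296^((719+1)/4) = 296^180 mod 719.
Repeated squaring: 296^2≡617, 296^4≡338, 296^8≡642, 296^16≡177, 296^32≡412, 296^64≡60, 296^128≡5 (mod 719).
296^180 = 296^(128+32+16+4) ≡ 646 (mod 719).
Check: 646² = 417316 ≡ 296 (mod 719). The two roots are 73 and 646.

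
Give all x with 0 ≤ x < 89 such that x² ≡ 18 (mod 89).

89 ≡ 1 (mod 4), so we find a root by search.
Trying successive values, 14² = 196 ≡ 18 (mod 89). The other root is 89 − 14 = 75.

14, 75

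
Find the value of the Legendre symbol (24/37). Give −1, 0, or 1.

-1

Pull out 2^3: since 37 ≡ 5 (mod 8), (2/37) = -1, so (2/37)^3 = -1.
Reciprocity: 3 ≡ 3 and 37 ≡ 1 (mod 4), so (3/37) = +(37/3).
Reduce top mod 3: now compute (1/3).
Reached (1/3) = 1. Collecting the sign flips along the way, the symbol is -1.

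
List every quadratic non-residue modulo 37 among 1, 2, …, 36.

Square k = 1,…,18 (k and 37−k give the same square):
1²=1, 2²=4, 3²=9, 4²=16, 5²=25, 6²=36, 7²≡12, 8²≡27, 9²≡7, 10²≡26, 11²≡10, 12²≡33, 13²≡21, 14²≡11, 15²≡3, 16²≡34, 17²≡30, 18²≡28 (mod 37).
The residues are {1, 3, 4, 7, 9, 10, 11, 12, 16, 21, 25, 26, 27, 28, 30, 33, 34, 36}; the non-residues are the remaining 18 nonzero classes.

2,5,6,8,13,14,15,17,18,19,20,22,23,24,29,31,32,35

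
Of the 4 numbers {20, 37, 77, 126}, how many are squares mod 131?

(20/131) = +1 → QR.
(37/131) = -1 → non-residue.
(77/131) = +1 → QR.
(126/131) = -1 → non-residue.
Total quadratic residues among the 4: 2.

2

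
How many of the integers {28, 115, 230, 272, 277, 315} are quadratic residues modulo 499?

(28/499) = -1 → non-residue.
(115/499) = -1 → non-residue.
(230/499) = +1 → QR.
(272/499) = -1 → non-residue.
(277/499) = +1 → QR.
(315/499) = -1 → non-residue.
Total quadratic residues among the 6: 2.

2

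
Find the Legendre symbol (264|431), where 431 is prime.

Pull out 2^3: since 431 ≡ 7 (mod 8), (2/431) = +1, so (2/431)^3 = +1.
Reciprocity: 33 ≡ 1 and 431 ≡ 3 (mod 4), so (33/431) = +(431/33).
Reduce top mod 33: now compute (2/33).
Pull out 2: since 33 ≡ 1 (mod 8), (2/33) = +1.
Reached (1/33) = 1. Collecting the sign flips along the way, the symbol is +1.

1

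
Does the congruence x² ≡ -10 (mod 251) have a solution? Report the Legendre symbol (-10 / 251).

1

First reduce: -10 ≡ 241 (mod 251).
Reciprocity: 241 ≡ 1 and 251 ≡ 3 (mod 4), so (241/251) = +(251/241).
Reduce top mod 241: now compute (10/241).
Pull out 2: since 241 ≡ 1 (mod 8), (2/241) = +1.
Reciprocity: 5 ≡ 1 and 241 ≡ 1 (mod 4), so (5/241) = +(241/5).
Reduce top mod 5: now compute (1/5).
Reached (1/5) = 1. Collecting the sign flips along the way, the symbol is +1.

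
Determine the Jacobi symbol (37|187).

-1

Reciprocity: 37 ≡ 1 and 187 ≡ 3 (mod 4), so (37/187) = +(187/37).
Reduce top mod 37: now compute (2/37).
Pull out 2: since 37 ≡ 5 (mod 8), (2/37) = -1.
Reached (1/37) = 1. Collecting the sign flips along the way, the symbol is -1.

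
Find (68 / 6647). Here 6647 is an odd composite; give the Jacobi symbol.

Pull out 2^2: since 6647 ≡ 7 (mod 8), (2/6647) = +1, so (2/6647)^2 = +1.
Reciprocity: 17 ≡ 1 and 6647 ≡ 3 (mod 4), so (17/6647) = +(6647/17).
Reduce top mod 17: now compute (0/17).
Top reduces to 0: gcd > 1, so the symbol is 0.

0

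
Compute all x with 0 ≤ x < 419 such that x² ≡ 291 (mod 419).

70, 349

Since 419 ≡ 3 (mod 4), a square root of 291 is 291^((419+1)/4) = 291^105 mod 419.
Repeated squaring: 291^2≡43, 291^4≡173, 291^8≡180, 291^16≡137, 291^32≡333, 291^64≡273 (mod 419).
291^105 = 291^(64+32+8+1) ≡ 349 (mod 419).
Check: 349² = 121801 ≡ 291 (mod 419). The two roots are 70 and 349.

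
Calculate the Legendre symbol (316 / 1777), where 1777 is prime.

Pull out 2^2: since 1777 ≡ 1 (mod 8), (2/1777) = +1, so (2/1777)^2 = +1.
Reciprocity: 79 ≡ 3 and 1777 ≡ 1 (mod 4), so (79/1777) = +(1777/79).
Reduce top mod 79: now compute (39/79).
Reciprocity: 39 ≡ 3 and 79 ≡ 3 (mod 4), so (39/79) = −(79/39).
Reduce top mod 39: now compute (1/39).
Reached (1/39) = 1. Collecting the sign flips along the way, the symbol is -1.

-1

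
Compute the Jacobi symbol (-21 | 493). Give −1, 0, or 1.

First reduce: -21 ≡ 472 (mod 493).
Pull out 2^3: since 493 ≡ 5 (mod 8), (2/493) = -1, so (2/493)^3 = -1.
Reciprocity: 59 ≡ 3 and 493 ≡ 1 (mod 4), so (59/493) = +(493/59).
Reduce top mod 59: now compute (21/59).
Reciprocity: 21 ≡ 1 and 59 ≡ 3 (mod 4), so (21/59) = +(59/21).
Reduce top mod 21: now compute (17/21).
Reciprocity: 17 ≡ 1 and 21 ≡ 1 (mod 4), so (17/21) = +(21/17).
Reduce top mod 17: now compute (4/17).
Pull out 2^2: since 17 ≡ 1 (mod 8), (2/17) = +1, so (2/17)^2 = +1.
Reached (1/17) = 1. Collecting the sign flips along the way, the symbol is -1.

-1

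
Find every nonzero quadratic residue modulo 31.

1,2,4,5,7,8,9,10,14,16,18,19,20,25,28

Square k = 1,…,15 (k and 31−k give the same square):
1²=1, 2²=4, 3²=9, 4²=16, 5²=25, 6²≡5, 7²≡18, 8²≡2, 9²≡19, 10²≡7, 11²≡28, 12²≡20, 13²≡14, 14²≡10, 15²≡8 (mod 31).
So the quadratic residues mod 31 are {1, 2, 4, 5, 7, 8, 9, 10, 14, 16, 18, 19, 20, 25, 28}.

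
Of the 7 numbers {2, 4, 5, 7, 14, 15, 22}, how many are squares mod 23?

2

(2/23) = +1 → QR.
(4/23) = +1 → QR.
(5/23) = -1 → non-residue.
(7/23) = -1 → non-residue.
(14/23) = -1 → non-residue.
(15/23) = -1 → non-residue.
(22/23) = -1 → non-residue.
Total quadratic residues among the 7: 2.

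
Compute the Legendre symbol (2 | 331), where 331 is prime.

-1

Euler's criterion: (2/331) ≡ 2^165 (mod 331).
2^2 ≡ 4 (mod 331)
2^4 ≡ 16 (mod 331)
2^8 ≡ 256 (mod 331)
2^16 ≡ 329 (mod 331)
2^32 ≡ 4 (mod 331)
2^64 ≡ 16 (mod 331)
2^128 ≡ 256 (mod 331)
2^165 = 2^(128+32+4+1) ≡ 330 (mod 331).
Result is 330 ≡ −1, so (2/331) = −1.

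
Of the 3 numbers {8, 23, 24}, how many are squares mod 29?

(8/29) = -1 → non-residue.
(23/29) = +1 → QR.
(24/29) = +1 → QR.
Total quadratic residues among the 3: 2.

2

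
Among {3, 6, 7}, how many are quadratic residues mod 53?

(3/53) = -1 → non-residue.
(6/53) = +1 → QR.
(7/53) = +1 → QR.
Total quadratic residues among the 3: 2.

2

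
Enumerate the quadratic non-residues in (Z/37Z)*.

2,5,6,8,13,14,15,17,18,19,20,22,23,24,29,31,32,35

Square k = 1,…,18 (k and 37−k give the same square):
1²=1, 2²=4, 3²=9, 4²=16, 5²=25, 6²=36, 7²≡12, 8²≡27, 9²≡7, 10²≡26, 11²≡10, 12²≡33, 13²≡21, 14²≡11, 15²≡3, 16²≡34, 17²≡30, 18²≡28 (mod 37).
The residues are {1, 3, 4, 7, 9, 10, 11, 12, 16, 21, 25, 26, 27, 28, 30, 33, 34, 36}; the non-residues are the remaining 18 nonzero classes.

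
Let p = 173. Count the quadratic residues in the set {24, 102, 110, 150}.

(24/173) = +1 → QR.
(102/173) = -1 → non-residue.
(110/173) = -1 → non-residue.
(150/173) = +1 → QR.
Total quadratic residues among the 4: 2.

2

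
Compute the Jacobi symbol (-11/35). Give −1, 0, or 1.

-1

First reduce: -11 ≡ 24 (mod 35).
Pull out 2^3: since 35 ≡ 3 (mod 8), (2/35) = -1, so (2/35)^3 = -1.
Reciprocity: 3 ≡ 3 and 35 ≡ 3 (mod 4), so (3/35) = −(35/3).
Reduce top mod 3: now compute (2/3).
Pull out 2: since 3 ≡ 3 (mod 8), (2/3) = -1.
Reached (1/3) = 1. Collecting the sign flips along the way, the symbol is -1.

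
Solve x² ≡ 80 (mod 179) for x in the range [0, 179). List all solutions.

Since 179 ≡ 3 (mod 4), a square root of 80 is 80^((179+1)/4) = 80^45 mod 179.
Repeated squaring: 80^2≡135, 80^4≡146, 80^8≡15, 80^16≡46, 80^32≡147 (mod 179).
80^45 = 80^(32+8+4+1) ≡ 59 (mod 179).
Check: 59² = 3481 ≡ 80 (mod 179). The two roots are 59 and 120.

59, 120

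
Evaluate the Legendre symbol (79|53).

Euler's criterion: (79/53) ≡ 26^26 (mod 53).
26^2 ≡ 40 (mod 53)
26^4 ≡ 10 (mod 53)
26^8 ≡ 47 (mod 53)
26^16 ≡ 36 (mod 53)
26^26 = 26^(16+8+2) ≡ 52 (mod 53).
Result is 52 ≡ −1, so (79/53) = −1.

-1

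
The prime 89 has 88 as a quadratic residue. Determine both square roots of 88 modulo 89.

89 ≡ 1 (mod 4), so we find a root by search.
Trying successive values, 34² = 1156 ≡ 88 (mod 89). The other root is 89 − 34 = 55.

34, 55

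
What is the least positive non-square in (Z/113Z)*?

(2/113) = +1, so 2 is a residue.
(3/113) = −1, so 3 is the smallest positive non-residue mod 113.

3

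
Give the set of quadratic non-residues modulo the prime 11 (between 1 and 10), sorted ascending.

Square k = 1,…,5 (k and 11−k give the same square):
1²=1, 2²=4, 3²=9, 4²≡5, 5²≡3 (mod 11).
The residues are {1, 3, 4, 5, 9}; the non-residues are the remaining 5 nonzero classes.

2,6,7,8,10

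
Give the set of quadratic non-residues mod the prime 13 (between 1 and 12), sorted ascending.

Square k = 1,…,6 (k and 13−k give the same square):
1²=1, 2²=4, 3²=9, 4²≡3, 5²≡12, 6²≡10 (mod 13).
The residues are {1, 3, 4, 9, 10, 12}; the non-residues are the remaining 6 nonzero classes.

2, 5, 6, 7, 8, 11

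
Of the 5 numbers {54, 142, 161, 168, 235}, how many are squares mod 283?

4

(54/283) = +1 → QR.
(142/283) = -1 → non-residue.
(161/283) = +1 → QR.
(168/283) = +1 → QR.
(235/283) = +1 → QR.
Total quadratic residues among the 5: 4.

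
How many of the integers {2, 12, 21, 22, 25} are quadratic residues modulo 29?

2

(2/29) = -1 → non-residue.
(12/29) = -1 → non-residue.
(21/29) = -1 → non-residue.
(22/29) = +1 → QR.
(25/29) = +1 → QR.
Total quadratic residues among the 5: 2.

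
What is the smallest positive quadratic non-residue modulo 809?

3

(2/809) = +1, so 2 is a residue.
(3/809) = −1, so 3 is the smallest positive non-residue mod 809.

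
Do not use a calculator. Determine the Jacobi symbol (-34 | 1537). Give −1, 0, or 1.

-1

First reduce: -34 ≡ 1503 (mod 1537).
Reciprocity: 1503 ≡ 3 and 1537 ≡ 1 (mod 4), so (1503/1537) = +(1537/1503).
Reduce top mod 1503: now compute (34/1503).
Pull out 2: since 1503 ≡ 7 (mod 8), (2/1503) = +1.
Reciprocity: 17 ≡ 1 and 1503 ≡ 3 (mod 4), so (17/1503) = +(1503/17).
Reduce top mod 17: now compute (7/17).
Reciprocity: 7 ≡ 3 and 17 ≡ 1 (mod 4), so (7/17) = +(17/7).
Reduce top mod 7: now compute (3/7).
Reciprocity: 3 ≡ 3 and 7 ≡ 3 (mod 4), so (3/7) = −(7/3).
Reduce top mod 3: now compute (1/3).
Reached (1/3) = 1. Collecting the sign flips along the way, the symbol is -1.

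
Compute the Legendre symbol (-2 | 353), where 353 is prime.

Euler's criterion: (-2/353) ≡ 351^176 (mod 353).
351^2 ≡ 4 (mod 353)
351^4 ≡ 16 (mod 353)
351^8 ≡ 256 (mod 353)
351^16 ≡ 231 (mod 353)
351^32 ≡ 58 (mod 353)
351^64 ≡ 187 (mod 353)
351^128 ≡ 22 (mod 353)
351^176 = 351^(128+32+16) ≡ 1 (mod 353).
Result is 1, so (-2/353) = 1.

1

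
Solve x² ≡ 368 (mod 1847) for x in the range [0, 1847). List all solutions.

207, 1640

Since 1847 ≡ 3 (mod 4), a square root of 368 is 368^((1847+1)/4) = 368^462 mod 1847.
Repeated squaring: 368^2≡593, 368^4≡719, 368^8≡1648, 368^16≡814, 368^32≡1370, 368^64≡348, 368^128≡1049, 368^256≡1436 (mod 1847).
368^462 = 368^(256+128+64+8+4+2) ≡ 207 (mod 1847).
Check: 207² = 42849 ≡ 368 (mod 1847). The two roots are 207 and 1640.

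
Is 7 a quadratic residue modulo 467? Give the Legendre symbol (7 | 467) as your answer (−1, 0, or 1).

Euler's criterion: (7/467) ≡ 7^233 (mod 467).
7^2 ≡ 49 (mod 467)
7^4 ≡ 66 (mod 467)
7^8 ≡ 153 (mod 467)
7^16 ≡ 59 (mod 467)
7^32 ≡ 212 (mod 467)
7^64 ≡ 112 (mod 467)
7^128 ≡ 402 (mod 467)
7^233 = 7^(128+64+32+8+1) ≡ 1 (mod 467).
Result is 1, so (7/467) = 1.

1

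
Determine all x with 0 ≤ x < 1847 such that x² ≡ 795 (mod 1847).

Since 1847 ≡ 3 (mod 4), a square root of 795 is 795^((1847+1)/4) = 795^462 mod 1847.
Repeated squaring: 795^2≡351, 795^4≡1299, 795^8≡1090, 795^16≡479, 795^32≡413, 795^64≡645, 795^128≡450, 795^256≡1177 (mod 1847).
795^462 = 795^(256+128+64+8+4+2) ≡ 67 (mod 1847).
Check: 67² = 4489 ≡ 795 (mod 1847). The two roots are 67 and 1780.

67, 1780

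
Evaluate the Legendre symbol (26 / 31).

-1

Euler's criterion: (26/31) ≡ 26^15 (mod 31).
26^2 ≡ 25 (mod 31)
26^4 ≡ 5 (mod 31)
26^8 ≡ 25 (mod 31)
26^15 = 26^(8+4+2+1) ≡ 30 (mod 31).
Result is 30 ≡ −1, so (26/31) = −1.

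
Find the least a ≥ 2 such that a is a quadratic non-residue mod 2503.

(2/2503) = +1, so 2 is a residue.
(3/2503) = −1, so 3 is the smallest positive non-residue mod 2503.

3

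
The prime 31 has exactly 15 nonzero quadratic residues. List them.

Square k = 1,…,15 (k and 31−k give the same square):
1²=1, 2²=4, 3²=9, 4²=16, 5²=25, 6²≡5, 7²≡18, 8²≡2, 9²≡19, 10²≡7, 11²≡28, 12²≡20, 13²≡14, 14²≡10, 15²≡8 (mod 31).
So the quadratic residues mod 31 are {1, 2, 4, 5, 7, 8, 9, 10, 14, 16, 18, 19, 20, 25, 28}.

1,2,4,5,7,8,9,10,14,16,18,19,20,25,28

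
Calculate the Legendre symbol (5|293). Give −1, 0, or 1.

Reciprocity: 5 ≡ 1 and 293 ≡ 1 (mod 4), so (5/293) = +(293/5).
Reduce top mod 5: now compute (3/5).
Reciprocity: 3 ≡ 3 and 5 ≡ 1 (mod 4), so (3/5) = +(5/3).
Reduce top mod 3: now compute (2/3).
Pull out 2: since 3 ≡ 3 (mod 8), (2/3) = -1.
Reached (1/3) = 1. Collecting the sign flips along the way, the symbol is -1.

-1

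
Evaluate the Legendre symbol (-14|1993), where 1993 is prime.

-1

First reduce: -14 ≡ 1979 (mod 1993).
Reciprocity: 1979 ≡ 3 and 1993 ≡ 1 (mod 4), so (1979/1993) = +(1993/1979).
Reduce top mod 1979: now compute (14/1979).
Pull out 2: since 1979 ≡ 3 (mod 8), (2/1979) = -1.
Reciprocity: 7 ≡ 3 and 1979 ≡ 3 (mod 4), so (7/1979) = −(1979/7).
Reduce top mod 7: now compute (5/7).
Reciprocity: 5 ≡ 1 and 7 ≡ 3 (mod 4), so (5/7) = +(7/5).
Reduce top mod 5: now compute (2/5).
Pull out 2: since 5 ≡ 5 (mod 8), (2/5) = -1.
Reached (1/5) = 1. Collecting the sign flips along the way, the symbol is -1.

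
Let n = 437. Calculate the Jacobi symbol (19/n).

Reciprocity: 19 ≡ 3 and 437 ≡ 1 (mod 4), so (19/437) = +(437/19).
Reduce top mod 19: now compute (0/19).
Top reduces to 0: gcd > 1, so the symbol is 0.

0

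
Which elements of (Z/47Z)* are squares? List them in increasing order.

Square k = 1,…,23 (k and 47−k give the same square):
1²=1, 2²=4, 3²=9, 4²=16, 5²=25, 6²=36, 7²≡2, 8²≡17, 9²≡34, 10²≡6, 11²≡27, 12²≡3, 13²≡28, 14²≡8, 15²≡37, 16²≡21, 17²≡7, 18²≡42, 19²≡32, 20²≡24, 21²≡18, 22²≡14, 23²≡12 (mod 47).
So the quadratic residues mod 47 are {1, 2, 3, 4, 6, 7, 8, 9, 12, 14, 16, 17, 18, 21, 24, 25, 27, 28, 32, 34, 36, 37, 42}.

1,2,3,4,6,7,8,9,12,14,16,17,18,21,24,25,27,28,32,34,36,37,42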